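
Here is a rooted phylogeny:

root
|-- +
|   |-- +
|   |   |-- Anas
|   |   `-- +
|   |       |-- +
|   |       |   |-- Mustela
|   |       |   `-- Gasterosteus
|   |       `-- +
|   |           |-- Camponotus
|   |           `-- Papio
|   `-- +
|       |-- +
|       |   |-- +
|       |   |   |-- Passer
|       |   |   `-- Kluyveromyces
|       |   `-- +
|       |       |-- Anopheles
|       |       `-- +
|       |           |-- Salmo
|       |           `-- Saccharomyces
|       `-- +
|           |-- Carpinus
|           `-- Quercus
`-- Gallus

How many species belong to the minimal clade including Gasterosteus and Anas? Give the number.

The MRCA of Gasterosteus and Anas is the node subtending (Anas,((Mustela,Gasterosteus),(Camponotus,Papio))).
That clade contains 5 terminal taxa: Anas, Camponotus, Gasterosteus, Mustela, Papio.

5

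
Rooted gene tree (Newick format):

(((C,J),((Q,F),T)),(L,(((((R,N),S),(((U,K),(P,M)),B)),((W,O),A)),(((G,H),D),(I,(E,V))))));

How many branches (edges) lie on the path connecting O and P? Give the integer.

8

The MRCA of O and P is the node subtending ((((R,N),S),(((U,K),(P,M)),B)),((W,O),A)).
From O up to that node: 3 branches. From P up to the same node: 5 branches. Total: 3 + 5 = 8.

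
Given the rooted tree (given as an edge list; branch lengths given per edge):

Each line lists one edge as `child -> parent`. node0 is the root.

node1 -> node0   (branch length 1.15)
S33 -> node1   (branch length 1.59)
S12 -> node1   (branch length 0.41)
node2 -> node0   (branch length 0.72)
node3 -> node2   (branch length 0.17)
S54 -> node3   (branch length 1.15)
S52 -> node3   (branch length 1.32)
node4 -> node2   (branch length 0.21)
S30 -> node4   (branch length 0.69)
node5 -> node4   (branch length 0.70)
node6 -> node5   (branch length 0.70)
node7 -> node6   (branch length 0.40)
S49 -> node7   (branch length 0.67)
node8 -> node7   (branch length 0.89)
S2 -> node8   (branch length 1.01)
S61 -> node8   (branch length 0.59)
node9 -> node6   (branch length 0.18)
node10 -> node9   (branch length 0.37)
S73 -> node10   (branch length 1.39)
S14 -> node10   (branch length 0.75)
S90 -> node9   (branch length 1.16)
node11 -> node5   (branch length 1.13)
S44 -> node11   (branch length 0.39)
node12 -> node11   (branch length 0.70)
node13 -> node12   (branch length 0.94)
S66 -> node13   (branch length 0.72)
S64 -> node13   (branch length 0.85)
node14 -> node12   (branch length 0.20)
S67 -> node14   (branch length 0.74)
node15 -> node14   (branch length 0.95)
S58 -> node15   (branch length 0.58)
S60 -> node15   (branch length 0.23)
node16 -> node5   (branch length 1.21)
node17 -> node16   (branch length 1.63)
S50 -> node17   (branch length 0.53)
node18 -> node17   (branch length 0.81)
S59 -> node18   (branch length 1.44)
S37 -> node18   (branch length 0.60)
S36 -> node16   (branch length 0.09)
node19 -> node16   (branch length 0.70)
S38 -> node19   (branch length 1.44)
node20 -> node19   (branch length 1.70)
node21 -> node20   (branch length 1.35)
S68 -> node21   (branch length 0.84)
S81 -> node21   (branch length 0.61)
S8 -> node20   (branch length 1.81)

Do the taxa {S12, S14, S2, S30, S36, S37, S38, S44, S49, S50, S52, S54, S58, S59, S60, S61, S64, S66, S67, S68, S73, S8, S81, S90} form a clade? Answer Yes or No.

No

The MRCA of the listed taxa is the root, so the smallest clade containing them is the whole tree.
That clade also contains S33, which is not in the proposed group, so the group is not monophyletic.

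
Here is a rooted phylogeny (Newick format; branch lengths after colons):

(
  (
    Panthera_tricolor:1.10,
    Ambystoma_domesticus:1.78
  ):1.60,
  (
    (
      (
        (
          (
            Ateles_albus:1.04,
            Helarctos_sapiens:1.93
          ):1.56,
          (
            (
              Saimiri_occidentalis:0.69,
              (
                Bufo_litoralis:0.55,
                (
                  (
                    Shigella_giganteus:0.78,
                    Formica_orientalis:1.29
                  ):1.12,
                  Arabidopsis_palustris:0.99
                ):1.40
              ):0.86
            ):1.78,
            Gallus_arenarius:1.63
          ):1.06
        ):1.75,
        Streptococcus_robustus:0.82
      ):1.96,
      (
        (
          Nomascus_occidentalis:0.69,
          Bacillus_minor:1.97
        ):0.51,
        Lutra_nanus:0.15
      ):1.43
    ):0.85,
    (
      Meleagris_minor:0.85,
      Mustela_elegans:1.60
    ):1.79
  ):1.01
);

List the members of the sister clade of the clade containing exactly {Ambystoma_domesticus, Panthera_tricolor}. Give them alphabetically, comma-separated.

The clade containing exactly {Ambystoma_domesticus, Panthera_tricolor} attaches directly to the root of the tree.
The other lineage descending from that same node — the sister group — is (((((Ateles_albus,Helarctos_sapiens),((Saimiri_occidentalis,(Bufo_litoralis,((Shigella_giganteus,Formica_orientalis),Arabidopsis_palustris))),Gallus_arenarius)),Streptococcus_robustus),((Nomascus_occidentalis,Bacillus_minor),Lutra_nanus)),(Meleagris_minor,Mustela_elegans)); its 14 tips in alphabetical order are the answer.

Arabidopsis_palustris, Ateles_albus, Bacillus_minor, Bufo_litoralis, Formica_orientalis, Gallus_arenarius, Helarctos_sapiens, Lutra_nanus, Meleagris_minor, Mustela_elegans, Nomascus_occidentalis, Saimiri_occidentalis, Shigella_giganteus, Streptococcus_robustus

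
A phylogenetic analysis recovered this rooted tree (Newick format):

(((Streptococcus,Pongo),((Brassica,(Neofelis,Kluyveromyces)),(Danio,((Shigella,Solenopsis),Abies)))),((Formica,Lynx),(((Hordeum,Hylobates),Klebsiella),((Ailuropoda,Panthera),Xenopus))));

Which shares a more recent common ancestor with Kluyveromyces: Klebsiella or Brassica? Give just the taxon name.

The MRCA of Kluyveromyces and Brassica subtends (Brassica,(Neofelis,Kluyveromyces)) (3 taxa).
The MRCA of Kluyveromyces and Klebsiella is the root, subtending the entire tree (17 taxa).
The first is nested inside the second, so Kluyveromyces shares a more recent common ancestor with Brassica.

Brassica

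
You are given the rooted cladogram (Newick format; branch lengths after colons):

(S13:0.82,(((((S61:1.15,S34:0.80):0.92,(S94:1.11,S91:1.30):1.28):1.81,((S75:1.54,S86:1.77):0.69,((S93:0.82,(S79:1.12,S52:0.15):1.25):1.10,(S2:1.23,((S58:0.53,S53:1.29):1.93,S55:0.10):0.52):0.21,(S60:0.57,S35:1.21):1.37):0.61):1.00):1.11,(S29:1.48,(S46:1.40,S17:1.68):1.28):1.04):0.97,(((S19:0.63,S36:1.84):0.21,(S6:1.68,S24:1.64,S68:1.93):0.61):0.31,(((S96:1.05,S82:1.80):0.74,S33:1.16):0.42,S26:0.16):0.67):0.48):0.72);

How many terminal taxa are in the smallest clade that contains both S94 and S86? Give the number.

The MRCA of S94 and S86 is the node subtending (((S61,S34),(S94,S91)),((S75,S86),((S93,(S79,S52)),(S2,((S58,S53),S55)),(S60,S35)))).
That clade contains 15 terminal taxa: S2, S34, S35, S52, S53, S55, S58, S60, S61, S75, S79, S86, S91, S93, S94.

15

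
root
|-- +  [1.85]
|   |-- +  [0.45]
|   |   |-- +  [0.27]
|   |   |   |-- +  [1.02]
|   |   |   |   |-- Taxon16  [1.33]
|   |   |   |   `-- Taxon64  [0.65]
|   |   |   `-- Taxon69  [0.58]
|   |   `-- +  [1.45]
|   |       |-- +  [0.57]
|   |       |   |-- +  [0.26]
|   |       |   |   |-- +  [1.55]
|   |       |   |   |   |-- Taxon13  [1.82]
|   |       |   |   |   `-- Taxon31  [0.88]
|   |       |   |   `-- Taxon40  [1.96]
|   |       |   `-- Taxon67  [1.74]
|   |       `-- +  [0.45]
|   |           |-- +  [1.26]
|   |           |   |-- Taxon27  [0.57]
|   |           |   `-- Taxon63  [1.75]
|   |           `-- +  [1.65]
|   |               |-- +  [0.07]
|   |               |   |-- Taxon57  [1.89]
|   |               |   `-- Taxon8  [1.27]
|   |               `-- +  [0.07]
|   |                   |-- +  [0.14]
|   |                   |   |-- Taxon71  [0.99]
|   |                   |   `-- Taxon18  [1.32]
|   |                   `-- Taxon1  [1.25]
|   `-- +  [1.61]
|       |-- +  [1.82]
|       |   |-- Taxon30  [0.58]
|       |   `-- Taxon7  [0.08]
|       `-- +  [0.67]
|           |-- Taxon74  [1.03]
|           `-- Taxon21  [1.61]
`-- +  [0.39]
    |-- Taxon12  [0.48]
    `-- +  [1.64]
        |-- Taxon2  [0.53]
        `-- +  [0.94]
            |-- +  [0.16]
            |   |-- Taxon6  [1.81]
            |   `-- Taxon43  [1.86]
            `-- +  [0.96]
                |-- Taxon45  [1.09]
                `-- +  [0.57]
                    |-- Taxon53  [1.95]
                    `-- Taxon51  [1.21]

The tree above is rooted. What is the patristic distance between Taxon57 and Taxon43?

The path runs Taxon57 → … → MRCA → … → Taxon43; the MRCA is the root of the tree.
Branch lengths along that path: 1.89 + 0.07 + 1.65 + 0.45 + 1.45 + 0.45 + 1.85 + 0.39 + 1.64 + 0.94 + 0.16 + 1.86 = 12.80.

12.80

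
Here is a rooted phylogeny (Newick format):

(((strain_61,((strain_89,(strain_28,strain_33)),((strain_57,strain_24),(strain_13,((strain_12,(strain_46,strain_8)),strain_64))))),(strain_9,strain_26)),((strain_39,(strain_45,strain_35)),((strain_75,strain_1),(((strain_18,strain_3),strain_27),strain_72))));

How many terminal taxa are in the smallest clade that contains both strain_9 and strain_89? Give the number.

13

The MRCA of strain_9 and strain_89 is the node subtending ((strain_61,((strain_89,(strain_28,strain_33)),((strain_57,strain_24),(strain_13,((strain_12,(strain_46,strain_8)),strain_64))))),(strain_9,strain_26)).
That clade contains 13 terminal taxa: strain_12, strain_13, strain_24, strain_26, strain_28, strain_33, strain_46, strain_57, strain_61, strain_64, strain_8, strain_89, strain_9.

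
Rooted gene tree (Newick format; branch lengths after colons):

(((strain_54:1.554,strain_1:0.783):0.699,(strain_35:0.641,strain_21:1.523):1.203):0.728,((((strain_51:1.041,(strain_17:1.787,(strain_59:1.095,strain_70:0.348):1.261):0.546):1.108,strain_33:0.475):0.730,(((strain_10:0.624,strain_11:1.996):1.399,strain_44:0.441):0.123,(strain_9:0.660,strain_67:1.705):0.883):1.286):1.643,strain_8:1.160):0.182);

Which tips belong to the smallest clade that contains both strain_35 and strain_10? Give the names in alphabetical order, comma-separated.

strain_1, strain_10, strain_11, strain_17, strain_21, strain_33, strain_35, strain_44, strain_51, strain_54, strain_59, strain_67, strain_70, strain_8, strain_9

Tracing strain_35: it sits inside (strain_35,strain_21).
Tracing strain_10: it sits inside (strain_10,strain_11).
The smallest clade enclosing both is the whole tree (their MRCA is the root), so the answer is all 15 tips in alphabetical order.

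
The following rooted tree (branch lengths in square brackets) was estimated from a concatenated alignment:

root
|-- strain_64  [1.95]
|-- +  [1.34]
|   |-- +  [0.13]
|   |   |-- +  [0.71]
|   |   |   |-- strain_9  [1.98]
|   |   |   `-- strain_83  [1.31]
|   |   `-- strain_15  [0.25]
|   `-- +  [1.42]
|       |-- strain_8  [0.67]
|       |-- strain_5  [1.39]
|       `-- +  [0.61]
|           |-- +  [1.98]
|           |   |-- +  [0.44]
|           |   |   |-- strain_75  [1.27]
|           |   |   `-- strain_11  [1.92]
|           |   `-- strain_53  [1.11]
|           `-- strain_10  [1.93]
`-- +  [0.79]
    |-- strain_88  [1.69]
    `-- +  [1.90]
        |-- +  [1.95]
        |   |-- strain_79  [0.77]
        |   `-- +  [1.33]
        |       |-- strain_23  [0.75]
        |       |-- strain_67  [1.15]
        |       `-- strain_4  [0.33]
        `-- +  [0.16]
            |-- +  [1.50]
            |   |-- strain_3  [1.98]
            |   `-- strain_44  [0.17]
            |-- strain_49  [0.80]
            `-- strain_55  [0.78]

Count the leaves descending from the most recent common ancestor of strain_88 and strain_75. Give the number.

19

The MRCA of strain_88 and strain_75 is the root, so the clade is the entire tree.
That clade contains 19 terminal taxa: strain_10, strain_11, strain_15, strain_23, strain_3, strain_4, strain_44, strain_49, strain_5, strain_53, strain_55, strain_64, strain_67, strain_75, strain_79, strain_8, strain_83, strain_88, strain_9.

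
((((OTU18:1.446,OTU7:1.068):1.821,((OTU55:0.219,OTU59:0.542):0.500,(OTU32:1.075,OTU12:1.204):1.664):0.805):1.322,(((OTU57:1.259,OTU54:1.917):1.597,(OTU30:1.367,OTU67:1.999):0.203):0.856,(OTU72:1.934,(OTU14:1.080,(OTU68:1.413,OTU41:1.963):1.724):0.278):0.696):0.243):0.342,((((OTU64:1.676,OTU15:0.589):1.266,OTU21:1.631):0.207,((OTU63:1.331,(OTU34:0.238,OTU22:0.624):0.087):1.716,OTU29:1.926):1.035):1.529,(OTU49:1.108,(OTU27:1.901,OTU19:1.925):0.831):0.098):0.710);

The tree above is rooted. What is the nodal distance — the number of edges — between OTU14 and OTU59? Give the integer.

The MRCA of OTU14 and OTU59 is the node subtending (((OTU18,OTU7),((OTU55,OTU59),(OTU32,OTU12))),(((OTU57,OTU54),(OTU30,OTU67)),(OTU72,(OTU14,(OTU68,OTU41))))).
From OTU14 up to that node: 4 branches. From OTU59 up to the same node: 4 branches. Total: 4 + 4 = 8.

8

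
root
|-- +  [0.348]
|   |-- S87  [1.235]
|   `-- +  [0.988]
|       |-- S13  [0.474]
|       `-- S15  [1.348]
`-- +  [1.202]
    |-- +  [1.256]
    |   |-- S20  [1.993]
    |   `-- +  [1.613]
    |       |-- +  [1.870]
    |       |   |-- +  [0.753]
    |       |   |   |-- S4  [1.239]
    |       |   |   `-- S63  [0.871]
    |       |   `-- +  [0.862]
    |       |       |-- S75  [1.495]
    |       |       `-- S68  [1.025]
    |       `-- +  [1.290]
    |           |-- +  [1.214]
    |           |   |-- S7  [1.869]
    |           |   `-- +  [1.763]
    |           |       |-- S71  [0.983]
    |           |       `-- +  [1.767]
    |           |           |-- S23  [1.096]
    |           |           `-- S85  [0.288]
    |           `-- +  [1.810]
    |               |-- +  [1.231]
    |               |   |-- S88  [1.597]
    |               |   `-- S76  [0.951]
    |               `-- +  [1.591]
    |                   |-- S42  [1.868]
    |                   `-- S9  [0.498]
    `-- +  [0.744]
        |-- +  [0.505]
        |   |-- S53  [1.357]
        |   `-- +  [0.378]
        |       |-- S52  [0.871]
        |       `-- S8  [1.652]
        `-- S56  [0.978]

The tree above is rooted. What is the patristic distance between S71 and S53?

10.725

The path runs S71 → … → MRCA → … → S53; the MRCA is the node subtending ((S20,(((S4,S63),(S75,S68)),((S7,(S71,(S23,S85))),((S88,S76),(S42,S9))))),((S53,(S52,S8)),S56)).
Branch lengths along that path: 0.983 + 1.763 + 1.214 + 1.290 + 1.613 + 1.256 + 0.744 + 0.505 + 1.357 = 10.725.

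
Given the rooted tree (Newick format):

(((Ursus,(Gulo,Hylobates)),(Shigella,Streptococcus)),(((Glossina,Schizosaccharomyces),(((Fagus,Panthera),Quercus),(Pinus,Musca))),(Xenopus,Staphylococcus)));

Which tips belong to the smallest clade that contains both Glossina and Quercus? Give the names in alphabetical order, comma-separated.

Fagus, Glossina, Musca, Panthera, Pinus, Quercus, Schizosaccharomyces

Tracing Glossina: it sits inside (Glossina,Schizosaccharomyces).
Tracing Quercus: it sits inside ((Fagus,Panthera),Quercus).
The smallest clade enclosing both is ((Glossina,Schizosaccharomyces),(((Fagus,Panthera),Quercus),(Pinus,Musca))); the answer is its 7 terminal taxa in alphabetical order.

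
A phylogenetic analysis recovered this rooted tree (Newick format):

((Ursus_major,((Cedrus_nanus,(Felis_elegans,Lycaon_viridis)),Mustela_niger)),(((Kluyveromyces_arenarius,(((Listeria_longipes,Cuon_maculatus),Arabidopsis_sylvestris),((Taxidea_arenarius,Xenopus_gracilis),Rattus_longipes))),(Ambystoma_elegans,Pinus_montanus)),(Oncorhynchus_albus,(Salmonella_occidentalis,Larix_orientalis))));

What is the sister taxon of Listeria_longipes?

Listeria_longipes attaches to the tree at the node subtending (Listeria_longipes,Cuon_maculatus).
The other lineage descending from that same node — the sister group — is the single tip Cuon_maculatus.

Cuon_maculatus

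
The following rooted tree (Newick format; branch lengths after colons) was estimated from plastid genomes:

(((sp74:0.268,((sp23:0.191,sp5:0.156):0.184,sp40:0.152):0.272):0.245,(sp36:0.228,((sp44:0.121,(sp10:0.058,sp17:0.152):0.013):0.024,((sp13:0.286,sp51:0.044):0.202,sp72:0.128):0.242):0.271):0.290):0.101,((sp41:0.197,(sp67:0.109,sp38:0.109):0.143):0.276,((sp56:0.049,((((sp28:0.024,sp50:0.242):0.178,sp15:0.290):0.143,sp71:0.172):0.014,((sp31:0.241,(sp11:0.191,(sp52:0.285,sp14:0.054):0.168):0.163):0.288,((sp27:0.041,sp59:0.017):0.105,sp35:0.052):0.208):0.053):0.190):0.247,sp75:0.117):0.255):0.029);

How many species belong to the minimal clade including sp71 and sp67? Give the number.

The MRCA of sp71 and sp67 is the node subtending ((sp41,(sp67,sp38)),((sp56,((((sp28,sp50),sp15),sp71),((sp31,(sp11,(sp52,sp14))),((sp27,sp59),sp35)))),sp75)).
That clade contains 16 terminal taxa: sp11, sp14, sp15, sp27, sp28, sp31, sp35, sp38, sp41, sp50, sp52, sp56, sp59, sp67, sp71, sp75.

16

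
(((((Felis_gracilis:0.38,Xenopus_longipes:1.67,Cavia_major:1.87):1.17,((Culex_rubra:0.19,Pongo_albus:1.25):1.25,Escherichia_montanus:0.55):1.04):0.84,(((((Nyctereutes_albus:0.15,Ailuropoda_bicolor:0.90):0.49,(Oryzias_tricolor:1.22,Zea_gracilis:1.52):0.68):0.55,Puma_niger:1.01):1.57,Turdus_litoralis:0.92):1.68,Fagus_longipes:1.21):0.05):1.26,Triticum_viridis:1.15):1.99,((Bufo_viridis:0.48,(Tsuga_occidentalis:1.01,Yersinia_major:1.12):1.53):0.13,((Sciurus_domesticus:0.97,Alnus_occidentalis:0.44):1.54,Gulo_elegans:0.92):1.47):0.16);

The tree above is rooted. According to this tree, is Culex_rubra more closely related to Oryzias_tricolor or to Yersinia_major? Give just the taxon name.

Oryzias_tricolor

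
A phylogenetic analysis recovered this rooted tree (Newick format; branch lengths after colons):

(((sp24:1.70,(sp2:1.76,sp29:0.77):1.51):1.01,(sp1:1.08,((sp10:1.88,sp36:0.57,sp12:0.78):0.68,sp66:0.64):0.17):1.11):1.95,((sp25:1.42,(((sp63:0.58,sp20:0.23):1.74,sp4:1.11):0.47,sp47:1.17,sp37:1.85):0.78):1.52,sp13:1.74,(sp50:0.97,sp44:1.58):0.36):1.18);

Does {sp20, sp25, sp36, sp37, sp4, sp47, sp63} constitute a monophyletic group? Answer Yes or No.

The MRCA of the listed taxa is the root, so the smallest clade containing them is the whole tree.
That clade also contains sp1, sp10, sp12, sp13, sp2, sp24, sp29, sp44, sp50, sp66, which are not in the proposed group, so the group is not monophyletic.

No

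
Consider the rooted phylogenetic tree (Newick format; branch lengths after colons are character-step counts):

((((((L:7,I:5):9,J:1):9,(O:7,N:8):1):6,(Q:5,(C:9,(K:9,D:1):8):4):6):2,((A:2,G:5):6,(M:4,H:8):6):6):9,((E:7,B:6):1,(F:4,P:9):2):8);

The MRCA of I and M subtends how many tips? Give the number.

The MRCA of I and M is the node subtending (((((L,I),J),(O,N)),(Q,(C,(K,D)))),((A,G),(M,H))).
That clade contains 13 terminal taxa: A, C, D, G, H, I, J, K, L, M, N, O, Q.

13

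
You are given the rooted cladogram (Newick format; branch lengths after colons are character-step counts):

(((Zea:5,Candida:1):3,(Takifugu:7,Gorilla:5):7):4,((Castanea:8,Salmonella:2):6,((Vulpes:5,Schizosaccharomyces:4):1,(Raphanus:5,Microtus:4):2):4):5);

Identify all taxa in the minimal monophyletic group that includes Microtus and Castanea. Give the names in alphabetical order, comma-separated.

Castanea, Microtus, Raphanus, Salmonella, Schizosaccharomyces, Vulpes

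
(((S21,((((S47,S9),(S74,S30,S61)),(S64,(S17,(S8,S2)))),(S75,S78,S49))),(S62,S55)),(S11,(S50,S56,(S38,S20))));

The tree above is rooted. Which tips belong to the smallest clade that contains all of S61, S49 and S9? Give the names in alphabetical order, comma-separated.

Tracing S61: it sits inside (S74,S30,S61).
Tracing S49: it sits inside (S75,S78,S49).
Tracing S9: it sits inside (S47,S9).
The smallest clade enclosing all 3 is ((((S47,S9),(S74,S30,S61)),(S64,(S17,(S8,S2)))),(S75,S78,S49)); the answer is its 12 terminal taxa in alphabetical order.

S17, S2, S30, S47, S49, S61, S64, S74, S75, S78, S8, S9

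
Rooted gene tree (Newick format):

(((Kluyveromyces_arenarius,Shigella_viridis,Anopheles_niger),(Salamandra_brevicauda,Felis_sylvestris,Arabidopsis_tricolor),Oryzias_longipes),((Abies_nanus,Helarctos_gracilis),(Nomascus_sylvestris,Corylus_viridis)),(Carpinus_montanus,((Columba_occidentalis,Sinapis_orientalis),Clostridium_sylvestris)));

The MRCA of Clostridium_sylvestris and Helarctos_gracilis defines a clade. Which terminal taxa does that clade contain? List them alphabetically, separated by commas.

Tracing Clostridium_sylvestris: it sits inside ((Columba_occidentalis,Sinapis_orientalis),Clostridium_sylvestris).
Tracing Helarctos_gracilis: it sits inside (Abies_nanus,Helarctos_gracilis).
The smallest clade enclosing both is the whole tree (their MRCA is the root), so the answer is all 15 tips in alphabetical order.

Abies_nanus, Anopheles_niger, Arabidopsis_tricolor, Carpinus_montanus, Clostridium_sylvestris, Columba_occidentalis, Corylus_viridis, Felis_sylvestris, Helarctos_gracilis, Kluyveromyces_arenarius, Nomascus_sylvestris, Oryzias_longipes, Salamandra_brevicauda, Shigella_viridis, Sinapis_orientalis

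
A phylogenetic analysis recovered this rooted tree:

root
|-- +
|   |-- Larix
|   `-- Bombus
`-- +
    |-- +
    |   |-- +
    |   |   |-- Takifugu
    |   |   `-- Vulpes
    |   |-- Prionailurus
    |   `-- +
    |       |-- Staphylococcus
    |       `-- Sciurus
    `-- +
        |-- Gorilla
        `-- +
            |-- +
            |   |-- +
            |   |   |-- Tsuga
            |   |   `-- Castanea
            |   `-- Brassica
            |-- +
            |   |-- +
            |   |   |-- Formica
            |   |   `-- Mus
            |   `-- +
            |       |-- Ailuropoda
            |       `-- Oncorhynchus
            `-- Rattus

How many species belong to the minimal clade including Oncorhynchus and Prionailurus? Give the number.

14

The MRCA of Oncorhynchus and Prionailurus is the node subtending (((Takifugu,Vulpes),Prionailurus,(Staphylococcus,Sciurus)),(Gorilla,(((Tsuga,Castanea),Brassica),((Formica,Mus),(Ailuropoda,Oncorhynchus)),Rattus))).
That clade contains 14 terminal taxa: Ailuropoda, Brassica, Castanea, Formica, Gorilla, Mus, Oncorhynchus, Prionailurus, Rattus, Sciurus, Staphylococcus, Takifugu, Tsuga, Vulpes.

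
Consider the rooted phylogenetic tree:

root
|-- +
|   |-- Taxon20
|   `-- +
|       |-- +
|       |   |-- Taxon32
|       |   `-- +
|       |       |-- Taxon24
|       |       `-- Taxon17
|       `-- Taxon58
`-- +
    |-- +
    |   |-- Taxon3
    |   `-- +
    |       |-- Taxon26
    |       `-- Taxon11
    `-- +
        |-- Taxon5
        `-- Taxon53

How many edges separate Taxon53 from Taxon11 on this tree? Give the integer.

5

The MRCA of Taxon53 and Taxon11 is the node subtending ((Taxon3,(Taxon26,Taxon11)),(Taxon5,Taxon53)).
From Taxon53 up to that node: 2 branches. From Taxon11 up to the same node: 3 branches. Total: 2 + 3 = 5.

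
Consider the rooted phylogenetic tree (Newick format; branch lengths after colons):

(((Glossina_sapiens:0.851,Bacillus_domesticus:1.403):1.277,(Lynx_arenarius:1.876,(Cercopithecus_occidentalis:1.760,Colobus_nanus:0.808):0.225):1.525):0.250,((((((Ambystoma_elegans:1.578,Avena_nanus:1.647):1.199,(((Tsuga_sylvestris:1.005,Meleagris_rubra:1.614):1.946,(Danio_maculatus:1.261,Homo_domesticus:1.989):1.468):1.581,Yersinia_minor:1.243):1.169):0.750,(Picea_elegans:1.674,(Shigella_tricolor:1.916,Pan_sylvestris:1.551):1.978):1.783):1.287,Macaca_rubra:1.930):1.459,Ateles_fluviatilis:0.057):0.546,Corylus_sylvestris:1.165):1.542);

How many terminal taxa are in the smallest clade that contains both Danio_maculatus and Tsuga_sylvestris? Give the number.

4

The MRCA of Danio_maculatus and Tsuga_sylvestris is the node subtending ((Tsuga_sylvestris,Meleagris_rubra),(Danio_maculatus,Homo_domesticus)).
That clade contains 4 terminal taxa: Danio_maculatus, Homo_domesticus, Meleagris_rubra, Tsuga_sylvestris.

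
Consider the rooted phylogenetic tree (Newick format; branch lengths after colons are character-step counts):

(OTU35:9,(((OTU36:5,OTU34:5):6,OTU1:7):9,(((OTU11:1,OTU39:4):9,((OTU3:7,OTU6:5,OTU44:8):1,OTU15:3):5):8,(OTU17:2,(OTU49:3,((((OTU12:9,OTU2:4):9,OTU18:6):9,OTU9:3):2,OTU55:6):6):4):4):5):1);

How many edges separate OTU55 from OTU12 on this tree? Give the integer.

The MRCA of OTU55 and OTU12 is the node subtending ((((OTU12,OTU2),OTU18),OTU9),OTU55).
From OTU55 up to that node: 1 branch. From OTU12 up to the same node: 4 branches. Total: 1 + 4 = 5.

5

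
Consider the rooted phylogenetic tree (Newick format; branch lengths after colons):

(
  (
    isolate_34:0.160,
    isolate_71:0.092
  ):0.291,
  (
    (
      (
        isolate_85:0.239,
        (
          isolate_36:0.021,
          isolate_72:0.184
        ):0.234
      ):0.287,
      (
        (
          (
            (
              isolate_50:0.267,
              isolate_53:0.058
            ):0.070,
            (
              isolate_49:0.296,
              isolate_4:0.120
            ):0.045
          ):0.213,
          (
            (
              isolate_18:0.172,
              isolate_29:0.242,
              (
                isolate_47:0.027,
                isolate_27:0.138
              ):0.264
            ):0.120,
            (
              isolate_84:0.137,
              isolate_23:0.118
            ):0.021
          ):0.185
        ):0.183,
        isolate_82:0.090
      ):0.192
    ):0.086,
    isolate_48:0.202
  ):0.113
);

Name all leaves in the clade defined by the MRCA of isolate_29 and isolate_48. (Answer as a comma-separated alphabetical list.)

isolate_18, isolate_23, isolate_27, isolate_29, isolate_36, isolate_4, isolate_47, isolate_48, isolate_49, isolate_50, isolate_53, isolate_72, isolate_82, isolate_84, isolate_85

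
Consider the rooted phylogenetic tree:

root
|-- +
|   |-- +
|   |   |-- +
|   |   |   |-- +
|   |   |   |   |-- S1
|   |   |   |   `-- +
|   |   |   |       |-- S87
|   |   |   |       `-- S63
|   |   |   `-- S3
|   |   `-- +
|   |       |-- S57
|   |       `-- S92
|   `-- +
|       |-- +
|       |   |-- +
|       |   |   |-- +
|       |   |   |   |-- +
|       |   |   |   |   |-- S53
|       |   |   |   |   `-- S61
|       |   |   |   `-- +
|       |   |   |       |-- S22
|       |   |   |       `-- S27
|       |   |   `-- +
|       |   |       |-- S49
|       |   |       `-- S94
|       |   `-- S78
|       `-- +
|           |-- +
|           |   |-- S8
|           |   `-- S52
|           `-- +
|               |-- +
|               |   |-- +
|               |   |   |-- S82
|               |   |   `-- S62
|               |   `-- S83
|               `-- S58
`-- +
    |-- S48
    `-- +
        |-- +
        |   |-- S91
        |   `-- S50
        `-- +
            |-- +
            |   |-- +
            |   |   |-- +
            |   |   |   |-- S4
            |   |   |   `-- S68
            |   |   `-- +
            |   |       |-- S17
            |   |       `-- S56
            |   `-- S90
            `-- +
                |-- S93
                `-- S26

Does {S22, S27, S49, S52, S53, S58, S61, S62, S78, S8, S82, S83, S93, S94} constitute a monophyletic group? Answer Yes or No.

The MRCA of the listed taxa is the root, so the smallest clade containing them is the whole tree.
That clade also contains S1, S17, S26, S3, S4, S48, S50, S56, S57, S63, S68, S87, S90, S91, S92, which are not in the proposed group, so the group is not monophyletic.

No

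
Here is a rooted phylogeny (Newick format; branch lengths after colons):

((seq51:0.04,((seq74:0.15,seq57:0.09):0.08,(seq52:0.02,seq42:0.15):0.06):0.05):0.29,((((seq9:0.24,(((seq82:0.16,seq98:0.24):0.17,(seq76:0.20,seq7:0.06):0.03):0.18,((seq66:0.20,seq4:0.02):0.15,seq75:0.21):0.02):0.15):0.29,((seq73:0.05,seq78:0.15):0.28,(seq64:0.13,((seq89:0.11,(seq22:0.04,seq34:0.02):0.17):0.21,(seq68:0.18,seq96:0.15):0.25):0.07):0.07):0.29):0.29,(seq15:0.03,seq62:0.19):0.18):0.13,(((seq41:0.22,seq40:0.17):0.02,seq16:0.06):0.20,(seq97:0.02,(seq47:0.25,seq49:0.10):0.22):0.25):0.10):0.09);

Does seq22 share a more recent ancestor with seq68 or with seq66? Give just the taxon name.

seq68

The MRCA of seq22 and seq68 subtends ((seq89,(seq22,seq34)),(seq68,seq96)) (5 taxa).
The MRCA of seq22 and seq66 subtends ((seq9,(((seq82,seq98),(seq76,seq7)),((seq66,seq4),seq75))),((seq73,seq78),(seq64,((seq89,(seq22,seq34)),(seq68,seq96))))) (16 taxa).
The first is nested inside the second, so seq22 shares a more recent common ancestor with seq68.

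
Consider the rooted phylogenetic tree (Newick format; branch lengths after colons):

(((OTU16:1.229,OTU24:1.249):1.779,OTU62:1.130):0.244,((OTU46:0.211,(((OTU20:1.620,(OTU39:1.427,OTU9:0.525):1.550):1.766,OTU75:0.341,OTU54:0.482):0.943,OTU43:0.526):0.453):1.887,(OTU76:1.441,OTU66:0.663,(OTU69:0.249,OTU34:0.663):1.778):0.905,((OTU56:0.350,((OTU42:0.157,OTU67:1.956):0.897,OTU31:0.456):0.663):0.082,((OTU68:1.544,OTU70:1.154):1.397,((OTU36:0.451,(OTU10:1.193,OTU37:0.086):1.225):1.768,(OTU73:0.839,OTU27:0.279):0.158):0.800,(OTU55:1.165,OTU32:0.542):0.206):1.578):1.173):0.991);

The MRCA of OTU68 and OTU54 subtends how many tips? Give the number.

24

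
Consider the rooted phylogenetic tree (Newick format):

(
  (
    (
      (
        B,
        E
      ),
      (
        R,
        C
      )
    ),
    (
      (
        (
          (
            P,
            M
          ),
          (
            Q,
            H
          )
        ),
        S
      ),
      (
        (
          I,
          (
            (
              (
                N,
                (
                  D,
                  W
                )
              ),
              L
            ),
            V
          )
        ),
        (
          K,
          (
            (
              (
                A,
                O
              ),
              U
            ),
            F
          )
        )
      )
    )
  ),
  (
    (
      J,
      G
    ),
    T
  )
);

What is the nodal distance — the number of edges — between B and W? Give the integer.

The MRCA of B and W is the node subtending (((B,E),(R,C)),((((P,M),(Q,H)),S),((I,(((N,(D,W)),L),V)),(K,(((A,O),U),F))))).
From B up to that node: 3 branches. From W up to the same node: 8 branches. Total: 3 + 8 = 11.

11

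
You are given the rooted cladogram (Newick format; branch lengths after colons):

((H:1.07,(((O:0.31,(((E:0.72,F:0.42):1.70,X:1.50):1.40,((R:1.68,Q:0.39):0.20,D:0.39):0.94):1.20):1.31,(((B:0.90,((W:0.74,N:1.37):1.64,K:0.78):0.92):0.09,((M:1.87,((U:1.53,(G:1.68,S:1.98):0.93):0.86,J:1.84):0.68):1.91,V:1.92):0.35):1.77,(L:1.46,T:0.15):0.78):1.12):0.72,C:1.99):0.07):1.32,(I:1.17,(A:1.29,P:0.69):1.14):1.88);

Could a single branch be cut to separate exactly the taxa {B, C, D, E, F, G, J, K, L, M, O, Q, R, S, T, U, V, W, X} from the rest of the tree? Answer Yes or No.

The MRCA of the listed taxa subtends (((O,(((E,F),X),((R,Q),D))),(((B,((W,N),K)),((M,((U,(G,S)),J)),V)),(L,T))),C).
That clade also contains N, which is not in the proposed group, so the group is not monophyletic.

No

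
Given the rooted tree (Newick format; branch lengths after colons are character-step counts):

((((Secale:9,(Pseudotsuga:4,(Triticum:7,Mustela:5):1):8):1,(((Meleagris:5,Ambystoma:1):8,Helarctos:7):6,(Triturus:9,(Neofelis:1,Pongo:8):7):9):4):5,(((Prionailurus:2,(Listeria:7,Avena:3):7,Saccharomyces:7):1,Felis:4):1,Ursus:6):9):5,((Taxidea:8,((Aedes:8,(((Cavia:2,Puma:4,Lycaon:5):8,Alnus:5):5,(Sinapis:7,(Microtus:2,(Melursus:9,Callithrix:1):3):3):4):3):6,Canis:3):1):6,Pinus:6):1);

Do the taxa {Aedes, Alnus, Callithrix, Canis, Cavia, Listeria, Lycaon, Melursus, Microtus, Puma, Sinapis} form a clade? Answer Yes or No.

No

The MRCA of the listed taxa is the root, so the smallest clade containing them is the whole tree.
That clade also contains Ambystoma, Avena, Felis, Helarctos, Meleagris, Mustela, Neofelis, Pinus, Pongo, Prionailurus, Pseudotsuga, Saccharomyces, Secale, Taxidea, Triticum, Triturus, Ursus, which are not in the proposed group, so the group is not monophyletic.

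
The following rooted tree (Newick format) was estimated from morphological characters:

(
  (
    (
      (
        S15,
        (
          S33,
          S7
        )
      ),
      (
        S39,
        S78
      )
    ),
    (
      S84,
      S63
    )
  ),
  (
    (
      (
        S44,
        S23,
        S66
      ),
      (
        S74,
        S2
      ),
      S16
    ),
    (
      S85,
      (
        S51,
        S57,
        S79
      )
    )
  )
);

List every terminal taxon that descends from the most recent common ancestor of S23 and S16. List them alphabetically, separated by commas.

Tracing S23: it sits inside (S44,S23,S66).
Tracing S16: it sits inside ((S44,S23,S66),(S74,S2),S16).
The smallest clade enclosing both is ((S44,S23,S66),(S74,S2),S16); the answer is its 6 terminal taxa in alphabetical order.

S16, S2, S23, S44, S66, S74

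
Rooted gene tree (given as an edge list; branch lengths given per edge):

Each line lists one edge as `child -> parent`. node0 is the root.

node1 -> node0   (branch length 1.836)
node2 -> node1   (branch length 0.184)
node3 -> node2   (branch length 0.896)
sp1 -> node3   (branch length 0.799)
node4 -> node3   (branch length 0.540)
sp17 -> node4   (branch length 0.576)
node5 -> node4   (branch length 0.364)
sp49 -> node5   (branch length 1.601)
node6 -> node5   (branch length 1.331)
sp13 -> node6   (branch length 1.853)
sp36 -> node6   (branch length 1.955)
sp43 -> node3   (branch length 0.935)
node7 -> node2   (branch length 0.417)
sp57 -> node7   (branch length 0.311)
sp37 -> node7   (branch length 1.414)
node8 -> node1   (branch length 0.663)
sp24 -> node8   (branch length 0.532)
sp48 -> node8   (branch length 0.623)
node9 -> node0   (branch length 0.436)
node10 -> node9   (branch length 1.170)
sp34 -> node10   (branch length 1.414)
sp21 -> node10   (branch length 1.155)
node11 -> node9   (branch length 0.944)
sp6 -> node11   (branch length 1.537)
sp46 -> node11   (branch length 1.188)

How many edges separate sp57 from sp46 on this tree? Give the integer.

The MRCA of sp57 and sp46 is the root of the tree.
From sp57 up to that node: 4 branches. From sp46 up to the same node: 3 branches. Total: 4 + 3 = 7.

7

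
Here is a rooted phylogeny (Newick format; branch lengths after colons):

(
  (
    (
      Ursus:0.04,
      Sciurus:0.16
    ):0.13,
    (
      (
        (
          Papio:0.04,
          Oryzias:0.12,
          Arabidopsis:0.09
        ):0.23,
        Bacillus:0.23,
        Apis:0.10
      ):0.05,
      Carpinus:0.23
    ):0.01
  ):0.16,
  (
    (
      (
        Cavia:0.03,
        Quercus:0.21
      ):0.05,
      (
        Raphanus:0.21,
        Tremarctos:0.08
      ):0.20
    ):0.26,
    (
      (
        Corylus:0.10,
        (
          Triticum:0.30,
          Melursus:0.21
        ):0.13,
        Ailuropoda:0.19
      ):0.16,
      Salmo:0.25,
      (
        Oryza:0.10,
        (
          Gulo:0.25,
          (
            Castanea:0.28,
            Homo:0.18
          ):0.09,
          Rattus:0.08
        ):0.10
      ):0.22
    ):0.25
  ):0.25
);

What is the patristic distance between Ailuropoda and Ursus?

1.18

The path runs Ailuropoda → … → MRCA → … → Ursus; the MRCA is the root of the tree.
Branch lengths along that path: 0.19 + 0.16 + 0.25 + 0.25 + 0.16 + 0.13 + 0.04 = 1.18.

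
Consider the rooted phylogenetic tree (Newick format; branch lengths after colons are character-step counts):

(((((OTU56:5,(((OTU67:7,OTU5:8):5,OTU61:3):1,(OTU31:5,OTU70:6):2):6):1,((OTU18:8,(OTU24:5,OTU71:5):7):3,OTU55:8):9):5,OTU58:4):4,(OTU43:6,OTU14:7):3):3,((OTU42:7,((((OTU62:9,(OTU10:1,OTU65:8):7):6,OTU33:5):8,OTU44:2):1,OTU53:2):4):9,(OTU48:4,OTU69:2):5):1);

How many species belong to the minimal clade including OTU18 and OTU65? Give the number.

22

The MRCA of OTU18 and OTU65 is the root, so the clade is the entire tree.
That clade contains 22 terminal taxa: OTU10, OTU14, OTU18, OTU24, OTU31, OTU33, OTU42, OTU43, OTU44, OTU48, OTU5, OTU53, OTU55, OTU56, OTU58, OTU61, OTU62, OTU65, OTU67, OTU69, OTU70, OTU71.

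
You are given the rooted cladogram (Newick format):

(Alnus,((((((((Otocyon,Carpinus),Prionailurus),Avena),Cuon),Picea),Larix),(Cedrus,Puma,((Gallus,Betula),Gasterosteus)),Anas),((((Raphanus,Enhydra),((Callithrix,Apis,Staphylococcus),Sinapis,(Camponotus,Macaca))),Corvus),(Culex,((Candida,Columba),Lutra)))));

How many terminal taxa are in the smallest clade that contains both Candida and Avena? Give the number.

26

The MRCA of Candida and Avena is the node subtending ((((((((Otocyon,Carpinus),Prionailurus),Avena),Cuon),Picea),Larix),(Cedrus,Puma,((Gallus,Betula),Gasterosteus)),Anas),((((Raphanus,Enhydra),((Callithrix,Apis,Staphylococcus),Sinapis,(Camponotus,Macaca))),Corvus),(Culex,((Candida,Columba),Lutra)))).
That clade contains 26 terminal taxa: Anas, Apis, Avena, Betula, Callithrix, Camponotus, Candida, Carpinus, Cedrus, Columba, Corvus, Culex, Cuon, Enhydra, Gallus, Gasterosteus, Larix, Lutra, Macaca, Otocyon, Picea, Prionailurus, Puma, Raphanus, Sinapis, Staphylococcus.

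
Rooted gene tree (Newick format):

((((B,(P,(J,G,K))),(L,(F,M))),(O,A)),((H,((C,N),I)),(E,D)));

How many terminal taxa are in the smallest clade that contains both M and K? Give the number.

8

The MRCA of M and K is the node subtending ((B,(P,(J,G,K))),(L,(F,M))).
That clade contains 8 terminal taxa: B, F, G, J, K, L, M, P.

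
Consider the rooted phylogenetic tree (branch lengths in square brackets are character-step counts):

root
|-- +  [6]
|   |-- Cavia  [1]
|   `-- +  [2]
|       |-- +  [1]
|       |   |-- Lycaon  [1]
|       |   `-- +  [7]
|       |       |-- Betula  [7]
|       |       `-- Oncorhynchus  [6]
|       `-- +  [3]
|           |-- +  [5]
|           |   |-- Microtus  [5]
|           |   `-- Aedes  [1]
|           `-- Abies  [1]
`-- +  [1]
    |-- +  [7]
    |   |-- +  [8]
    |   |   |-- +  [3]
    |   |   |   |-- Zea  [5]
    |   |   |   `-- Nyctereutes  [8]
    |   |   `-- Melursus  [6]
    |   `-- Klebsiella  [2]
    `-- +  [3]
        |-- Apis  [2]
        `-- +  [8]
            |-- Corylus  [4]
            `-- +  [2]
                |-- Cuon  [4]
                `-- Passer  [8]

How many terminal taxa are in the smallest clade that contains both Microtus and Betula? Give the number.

The MRCA of Microtus and Betula is the node subtending ((Lycaon,(Betula,Oncorhynchus)),((Microtus,Aedes),Abies)).
That clade contains 6 terminal taxa: Abies, Aedes, Betula, Lycaon, Microtus, Oncorhynchus.

6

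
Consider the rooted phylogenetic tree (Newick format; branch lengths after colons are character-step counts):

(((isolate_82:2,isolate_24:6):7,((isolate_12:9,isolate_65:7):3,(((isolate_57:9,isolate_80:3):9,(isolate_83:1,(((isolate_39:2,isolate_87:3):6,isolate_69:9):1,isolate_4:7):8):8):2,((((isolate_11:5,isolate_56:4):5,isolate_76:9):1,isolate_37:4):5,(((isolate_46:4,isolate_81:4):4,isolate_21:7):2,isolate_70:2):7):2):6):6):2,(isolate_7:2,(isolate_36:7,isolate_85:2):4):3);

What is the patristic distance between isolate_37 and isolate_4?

36

The path runs isolate_37 → … → MRCA → … → isolate_4; the MRCA is the node subtending (((isolate_57,isolate_80),(isolate_83,(((isolate_39,isolate_87),isolate_69),isolate_4))),((((isolate_11,isolate_56),isolate_76),isolate_37),(((isolate_46,isolate_81),isolate_21),isolate_70))).
Branch lengths along that path: 4 + 5 + 2 + 2 + 8 + 8 + 7 = 36.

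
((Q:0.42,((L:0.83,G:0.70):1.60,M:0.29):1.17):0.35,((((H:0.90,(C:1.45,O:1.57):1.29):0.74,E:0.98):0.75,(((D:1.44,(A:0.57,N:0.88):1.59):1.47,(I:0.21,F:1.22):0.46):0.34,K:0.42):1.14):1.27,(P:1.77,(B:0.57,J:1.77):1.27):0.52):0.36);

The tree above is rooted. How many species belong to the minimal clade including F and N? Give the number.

5

The MRCA of F and N is the node subtending ((D,(A,N)),(I,F)).
That clade contains 5 terminal taxa: A, D, F, I, N.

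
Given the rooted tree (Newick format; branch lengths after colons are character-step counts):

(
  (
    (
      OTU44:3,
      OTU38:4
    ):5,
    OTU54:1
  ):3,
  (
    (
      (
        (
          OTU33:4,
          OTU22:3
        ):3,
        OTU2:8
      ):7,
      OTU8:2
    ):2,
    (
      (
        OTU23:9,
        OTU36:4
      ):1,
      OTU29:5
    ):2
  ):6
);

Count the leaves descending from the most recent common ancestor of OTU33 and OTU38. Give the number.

The MRCA of OTU33 and OTU38 is the root, so the clade is the entire tree.
That clade contains 10 terminal taxa: OTU2, OTU22, OTU23, OTU29, OTU33, OTU36, OTU38, OTU44, OTU54, OTU8.

10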